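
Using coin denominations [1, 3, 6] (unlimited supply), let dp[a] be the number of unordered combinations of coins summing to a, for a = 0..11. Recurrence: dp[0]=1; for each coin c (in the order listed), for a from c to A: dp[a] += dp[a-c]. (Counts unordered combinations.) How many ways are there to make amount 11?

6

after  coin     0     1     2     3     4     5     6     7     8     9    10    11
          1     1     1     1     1     1     1     1     1     1     1     1     1
          3     1     1     1     2     2     2     3     3     3     4     4     4
          6     1     1     1     2     2     2     4     4     4     6     6     6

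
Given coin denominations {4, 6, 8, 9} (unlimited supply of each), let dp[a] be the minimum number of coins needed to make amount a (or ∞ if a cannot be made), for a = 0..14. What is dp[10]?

 a  0  1  2  3  4  5  6  7  8  9 10 11 12 13 14
dp  0  -  -  -  1  -  1  -  1  1  2  -  2  2  2
(- denotes ∞ / unreachable)

2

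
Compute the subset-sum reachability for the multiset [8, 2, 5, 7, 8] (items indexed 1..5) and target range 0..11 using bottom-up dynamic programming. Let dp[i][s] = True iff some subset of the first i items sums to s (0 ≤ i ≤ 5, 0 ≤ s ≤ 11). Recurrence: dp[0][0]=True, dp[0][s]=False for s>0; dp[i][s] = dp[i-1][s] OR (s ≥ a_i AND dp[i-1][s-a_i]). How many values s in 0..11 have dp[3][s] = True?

6

i\s   0   1   2   3   4   5   6   7   8   9  10  11
  0   T   F   F   F   F   F   F   F   F   F   F   F
  1   T   F   F   F   F   F   F   F   T   F   F   F
  2   T   F   T   F   F   F   F   F   T   F   T   F
  3   T   F   T   F   F   T   F   T   T   F   T   F
  4   T   F   T   F   F   T   F   T   T   T   T   F
  5   T   F   T   F   F   T   F   T   T   T   T   F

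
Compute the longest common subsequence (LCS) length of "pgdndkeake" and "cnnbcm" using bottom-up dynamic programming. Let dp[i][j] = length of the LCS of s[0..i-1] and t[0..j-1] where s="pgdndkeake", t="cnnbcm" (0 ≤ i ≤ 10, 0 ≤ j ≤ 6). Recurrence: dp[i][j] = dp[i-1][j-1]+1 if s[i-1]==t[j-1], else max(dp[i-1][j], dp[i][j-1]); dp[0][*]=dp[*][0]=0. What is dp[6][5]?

1

   ''  c  n  n  b  c  m
''  0  0  0  0  0  0  0
 p  0  0  0  0  0  0  0
 g  0  0  0  0  0  0  0
 d  0  0  0  0  0  0  0
 n  0  0  1  1  1  1  1
 d  0  0  1  1  1  1  1
 k  0  0  1  1  1  1  1
 e  0  0  1  1  1  1  1
 a  0  0  1  1  1  1  1
 k  0  0  1  1  1  1  1
 e  0  0  1  1  1  1  1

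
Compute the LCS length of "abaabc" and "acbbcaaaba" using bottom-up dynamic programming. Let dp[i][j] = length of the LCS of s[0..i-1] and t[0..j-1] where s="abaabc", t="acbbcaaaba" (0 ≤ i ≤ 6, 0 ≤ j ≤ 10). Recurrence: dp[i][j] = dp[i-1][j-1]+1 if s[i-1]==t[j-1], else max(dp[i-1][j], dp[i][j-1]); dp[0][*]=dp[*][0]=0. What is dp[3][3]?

   ''  a  c  b  b  c  a  a  a  b  a
''  0  0  0  0  0  0  0  0  0  0  0
 a  0  1  1  1  1  1  1  1  1  1  1
 b  0  1  1  2  2  2  2  2  2  2  2
 a  0  1  1  2  2  2  3  3  3  3  3
 a  0  1  1  2  2  2  3  4  4  4  4
 b  0  1  1  2  3  3  3  4  4  5  5
 c  0  1  2  2  3  4  4  4  4  5  5

2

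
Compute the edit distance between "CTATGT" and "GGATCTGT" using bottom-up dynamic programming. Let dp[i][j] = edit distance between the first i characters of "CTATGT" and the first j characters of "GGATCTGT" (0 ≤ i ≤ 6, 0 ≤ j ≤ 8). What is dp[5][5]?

   ''  G  G  A  T  C  T  G  T
''  0  1  2  3  4  5  6  7  8
 C  1  1  2  3  4  4  5  6  7
 T  2  2  2  3  3  4  4  5  6
 A  3  3  3  2  3  4  5  5  6
 T  4  4  4  3  2  3  4  5  5
 G  5  4  4  4  3  3  4  4  5
 T  6  5  5  5  4  4  3  4  4

3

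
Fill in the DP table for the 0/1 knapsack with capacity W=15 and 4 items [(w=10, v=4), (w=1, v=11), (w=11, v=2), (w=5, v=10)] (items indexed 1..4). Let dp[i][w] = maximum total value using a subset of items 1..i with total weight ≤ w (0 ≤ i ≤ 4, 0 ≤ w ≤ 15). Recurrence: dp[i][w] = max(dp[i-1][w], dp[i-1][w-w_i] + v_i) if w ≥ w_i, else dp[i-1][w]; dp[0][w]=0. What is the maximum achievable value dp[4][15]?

i\w   0   1   2   3   4   5   6   7   8   9  10  11  12  13  14  15
  0   0   0   0   0   0   0   0   0   0   0   0   0   0   0   0   0
  1   0   0   0   0   0   0   0   0   0   0   4   4   4   4   4   4
  2   0  11  11  11  11  11  11  11  11  11  11  15  15  15  15  15
  3   0  11  11  11  11  11  11  11  11  11  11  15  15  15  15  15
  4   0  11  11  11  11  11  21  21  21  21  21  21  21  21  21  21

21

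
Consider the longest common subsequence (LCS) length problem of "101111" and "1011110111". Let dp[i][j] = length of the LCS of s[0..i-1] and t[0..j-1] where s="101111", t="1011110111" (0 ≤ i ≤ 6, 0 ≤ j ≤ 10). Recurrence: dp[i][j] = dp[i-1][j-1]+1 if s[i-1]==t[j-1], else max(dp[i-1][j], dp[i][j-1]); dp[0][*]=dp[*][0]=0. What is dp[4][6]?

4

   ''  1  0  1  1  1  1  0  1  1  1
''  0  0  0  0  0  0  0  0  0  0  0
 1  0  1  1  1  1  1  1  1  1  1  1
 0  0  1  2  2  2  2  2  2  2  2  2
 1  0  1  2  3  3  3  3  3  3  3  3
 1  0  1  2  3  4  4  4  4  4  4  4
 1  0  1  2  3  4  5  5  5  5  5  5
 1  0  1  2  3  4  5  6  6  6  6  6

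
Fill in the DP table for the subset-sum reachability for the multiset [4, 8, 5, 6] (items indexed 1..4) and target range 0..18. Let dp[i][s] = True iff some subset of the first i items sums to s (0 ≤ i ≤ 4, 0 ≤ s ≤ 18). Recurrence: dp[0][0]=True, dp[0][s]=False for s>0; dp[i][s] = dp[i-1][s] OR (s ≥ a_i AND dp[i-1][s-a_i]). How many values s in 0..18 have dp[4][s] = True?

14

i\s   0   1   2   3   4   5   6   7   8   9  10  11  12  13  14  15  16  17  18
  0   T   F   F   F   F   F   F   F   F   F   F   F   F   F   F   F   F   F   F
  1   T   F   F   F   T   F   F   F   F   F   F   F   F   F   F   F   F   F   F
  2   T   F   F   F   T   F   F   F   T   F   F   F   T   F   F   F   F   F   F
  3   T   F   F   F   T   T   F   F   T   T   F   F   T   T   F   F   F   T   F
  4   T   F   F   F   T   T   T   F   T   T   T   T   T   T   T   T   F   T   T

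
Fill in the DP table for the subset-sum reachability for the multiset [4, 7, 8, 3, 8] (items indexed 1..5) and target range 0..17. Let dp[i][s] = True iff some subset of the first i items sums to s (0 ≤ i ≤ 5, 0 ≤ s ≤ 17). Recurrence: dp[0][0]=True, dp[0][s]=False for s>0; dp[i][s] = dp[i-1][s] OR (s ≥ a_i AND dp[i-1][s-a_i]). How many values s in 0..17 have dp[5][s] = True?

11

i\s   0   1   2   3   4   5   6   7   8   9  10  11  12  13  14  15  16  17
  0   T   F   F   F   F   F   F   F   F   F   F   F   F   F   F   F   F   F
  1   T   F   F   F   T   F   F   F   F   F   F   F   F   F   F   F   F   F
  2   T   F   F   F   T   F   F   T   F   F   F   T   F   F   F   F   F   F
  3   T   F   F   F   T   F   F   T   T   F   F   T   T   F   F   T   F   F
  4   T   F   F   T   T   F   F   T   T   F   T   T   T   F   T   T   F   F
  5   T   F   F   T   T   F   F   T   T   F   T   T   T   F   T   T   T   F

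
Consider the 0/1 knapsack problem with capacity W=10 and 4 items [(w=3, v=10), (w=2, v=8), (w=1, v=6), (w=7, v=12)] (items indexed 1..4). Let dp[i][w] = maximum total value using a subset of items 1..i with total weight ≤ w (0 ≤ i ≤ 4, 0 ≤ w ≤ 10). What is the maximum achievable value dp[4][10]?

26

i\w   0   1   2   3   4   5   6   7   8   9  10
  0   0   0   0   0   0   0   0   0   0   0   0
  1   0   0   0  10  10  10  10  10  10  10  10
  2   0   0   8  10  10  18  18  18  18  18  18
  3   0   6   8  14  16  18  24  24  24  24  24
  4   0   6   8  14  16  18  24  24  24  24  26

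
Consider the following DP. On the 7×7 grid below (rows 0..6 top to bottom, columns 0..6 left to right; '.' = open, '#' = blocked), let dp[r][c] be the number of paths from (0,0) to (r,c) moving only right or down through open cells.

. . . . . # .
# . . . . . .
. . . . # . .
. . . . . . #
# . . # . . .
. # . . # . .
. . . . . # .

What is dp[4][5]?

r\c   0   1   2   3   4   5   6
  0   1   1   1   1   1   0   0
  1   0   1   2   3   4   4   4
  2   0   1   3   6   0   4   8
  3   0   1   4  10  10  14   0
  4   0   1   5   0  10  24  24
  5   0   0   5   5   0  24  48
  6   0   0   5  10  10   0  48

24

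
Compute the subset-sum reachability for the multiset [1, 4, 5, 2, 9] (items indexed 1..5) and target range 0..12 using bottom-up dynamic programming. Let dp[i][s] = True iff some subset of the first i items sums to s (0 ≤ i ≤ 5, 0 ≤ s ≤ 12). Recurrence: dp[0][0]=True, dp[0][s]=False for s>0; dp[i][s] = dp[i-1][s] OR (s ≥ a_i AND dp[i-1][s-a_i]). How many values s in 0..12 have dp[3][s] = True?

i\s   0   1   2   3   4   5   6   7   8   9  10  11  12
  0   T   F   F   F   F   F   F   F   F   F   F   F   F
  1   T   T   F   F   F   F   F   F   F   F   F   F   F
  2   T   T   F   F   T   T   F   F   F   F   F   F   F
  3   T   T   F   F   T   T   T   F   F   T   T   F   F
  4   T   T   T   T   T   T   T   T   T   T   T   T   T
  5   T   T   T   T   T   T   T   T   T   T   T   T   T

7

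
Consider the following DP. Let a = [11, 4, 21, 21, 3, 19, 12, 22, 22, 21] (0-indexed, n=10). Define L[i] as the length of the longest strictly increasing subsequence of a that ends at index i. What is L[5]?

2

   i    0    1    2    3    4    5    6    7    8    9
a[i]   11    4   21   21    3   19   12   22   22   21
L[i]    1    1    2    2    1    2    2    3    3    3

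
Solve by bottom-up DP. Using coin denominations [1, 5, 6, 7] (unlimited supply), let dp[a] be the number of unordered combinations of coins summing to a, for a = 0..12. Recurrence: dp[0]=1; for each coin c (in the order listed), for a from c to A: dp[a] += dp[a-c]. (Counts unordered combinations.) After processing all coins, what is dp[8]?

after  coin     0     1     2     3     4     5     6     7     8     9    10    11    12
          1     1     1     1     1     1     1     1     1     1     1     1     1     1
          5     1     1     1     1     1     2     2     2     2     2     3     3     3
          6     1     1     1     1     1     2     3     3     3     3     4     5     6
          7     1     1     1     1     1     2     3     4     4     4     5     6     8

4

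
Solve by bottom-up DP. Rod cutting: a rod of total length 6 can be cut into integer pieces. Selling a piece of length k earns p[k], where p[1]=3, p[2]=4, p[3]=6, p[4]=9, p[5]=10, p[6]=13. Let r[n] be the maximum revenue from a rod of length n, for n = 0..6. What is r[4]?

   n    0    1    2    3    4    5    6
r[n]    0    3    6    9   12   15   18

12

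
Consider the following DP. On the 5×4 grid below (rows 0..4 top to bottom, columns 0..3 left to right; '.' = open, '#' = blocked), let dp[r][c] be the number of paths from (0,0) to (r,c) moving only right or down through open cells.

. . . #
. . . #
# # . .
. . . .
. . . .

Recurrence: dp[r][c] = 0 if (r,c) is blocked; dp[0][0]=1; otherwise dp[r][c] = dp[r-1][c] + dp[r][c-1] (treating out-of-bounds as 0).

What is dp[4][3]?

r\c   0   1   2   3
  0   1   1   1   0
  1   1   2   3   0
  2   0   0   3   3
  3   0   0   3   6
  4   0   0   3   9

9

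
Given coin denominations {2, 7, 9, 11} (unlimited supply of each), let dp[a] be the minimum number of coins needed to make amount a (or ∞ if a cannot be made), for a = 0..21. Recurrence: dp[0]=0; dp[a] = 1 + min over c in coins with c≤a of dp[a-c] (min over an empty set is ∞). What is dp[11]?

1

 a  0  1  2  3  4  5  6  7  8  9 10 11 12 13 14 15 16 17 18 19 20 21
dp  0  -  1  -  2  -  3  1  4  1  5  1  6  2  2  3  2  4  2  5  2  3
(- denotes ∞ / unreachable)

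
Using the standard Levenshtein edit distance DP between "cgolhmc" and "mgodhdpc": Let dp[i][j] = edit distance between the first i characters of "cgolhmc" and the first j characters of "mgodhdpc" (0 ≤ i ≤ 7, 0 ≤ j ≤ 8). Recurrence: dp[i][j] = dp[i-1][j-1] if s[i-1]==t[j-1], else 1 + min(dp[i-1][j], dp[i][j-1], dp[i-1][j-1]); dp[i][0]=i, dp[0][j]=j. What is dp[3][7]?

   ''  m  g  o  d  h  d  p  c
''  0  1  2  3  4  5  6  7  8
 c  1  1  2  3  4  5  6  7  7
 g  2  2  1  2  3  4  5  6  7
 o  3  3  2  1  2  3  4  5  6
 l  4  4  3  2  2  3  4  5  6
 h  5  5  4  3  3  2  3  4  5
 m  6  5  5  4  4  3  3  4  5
 c  7  6  6  5  5  4  4  4  4

5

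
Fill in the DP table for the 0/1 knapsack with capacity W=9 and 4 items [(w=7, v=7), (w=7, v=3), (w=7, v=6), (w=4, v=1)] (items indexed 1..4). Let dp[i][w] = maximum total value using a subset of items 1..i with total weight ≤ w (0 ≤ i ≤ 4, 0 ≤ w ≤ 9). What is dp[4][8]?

i\w   0   1   2   3   4   5   6   7   8   9
  0   0   0   0   0   0   0   0   0   0   0
  1   0   0   0   0   0   0   0   7   7   7
  2   0   0   0   0   0   0   0   7   7   7
  3   0   0   0   0   0   0   0   7   7   7
  4   0   0   0   0   1   1   1   7   7   7

7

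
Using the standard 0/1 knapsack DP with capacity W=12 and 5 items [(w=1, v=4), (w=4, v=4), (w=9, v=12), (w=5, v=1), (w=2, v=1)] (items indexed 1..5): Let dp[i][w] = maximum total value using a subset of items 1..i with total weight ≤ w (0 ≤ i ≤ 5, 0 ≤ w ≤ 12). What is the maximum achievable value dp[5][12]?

17

i\w   0   1   2   3   4   5   6   7   8   9  10  11  12
  0   0   0   0   0   0   0   0   0   0   0   0   0   0
  1   0   4   4   4   4   4   4   4   4   4   4   4   4
  2   0   4   4   4   4   8   8   8   8   8   8   8   8
  3   0   4   4   4   4   8   8   8   8  12  16  16  16
  4   0   4   4   4   4   8   8   8   8  12  16  16  16
  5   0   4   4   5   5   8   8   9   9  12  16  16  17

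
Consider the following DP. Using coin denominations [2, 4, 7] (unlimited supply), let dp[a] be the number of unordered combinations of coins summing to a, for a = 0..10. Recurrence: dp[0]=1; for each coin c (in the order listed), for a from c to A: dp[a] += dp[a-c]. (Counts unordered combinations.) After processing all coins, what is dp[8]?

3

after  coin     0     1     2     3     4     5     6     7     8     9    10
          2     1     0     1     0     1     0     1     0     1     0     1
          4     1     0     1     0     2     0     2     0     3     0     3
          7     1     0     1     0     2     0     2     1     3     1     3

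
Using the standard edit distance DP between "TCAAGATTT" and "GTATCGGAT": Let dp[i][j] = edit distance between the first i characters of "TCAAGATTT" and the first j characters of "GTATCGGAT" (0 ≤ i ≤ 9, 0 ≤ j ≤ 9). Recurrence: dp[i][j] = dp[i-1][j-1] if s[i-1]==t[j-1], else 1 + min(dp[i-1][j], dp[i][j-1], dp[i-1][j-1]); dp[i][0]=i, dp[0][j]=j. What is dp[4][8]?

   ''  G  T  A  T  C  G  G  A  T
''  0  1  2  3  4  5  6  7  8  9
 T  1  1  1  2  3  4  5  6  7  8
 C  2  2  2  2  3  3  4  5  6  7
 A  3  3  3  2  3  4  4  5  5  6
 A  4  4  4  3  3  4  5  5  5  6
 G  5  4  5  4  4  4  4  5  6  6
 A  6  5  5  5  5  5  5  5  5  6
 T  7  6  5  6  5  6  6  6  6  5
 T  8  7  6  6  6  6  7  7  7  6
 T  9  8  7  7  6  7  7  8  8  7

5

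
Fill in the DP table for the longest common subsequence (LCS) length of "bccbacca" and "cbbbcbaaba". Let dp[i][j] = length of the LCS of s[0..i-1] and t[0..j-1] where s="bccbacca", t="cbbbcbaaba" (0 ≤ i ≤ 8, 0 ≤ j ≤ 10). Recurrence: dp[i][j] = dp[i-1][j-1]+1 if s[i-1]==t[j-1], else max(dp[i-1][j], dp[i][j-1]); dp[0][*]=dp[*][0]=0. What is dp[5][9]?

4

   ''  c  b  b  b  c  b  a  a  b  a
''  0  0  0  0  0  0  0  0  0  0  0
 b  0  0  1  1  1  1  1  1  1  1  1
 c  0  1  1  1  1  2  2  2  2  2  2
 c  0  1  1  1  1  2  2  2  2  2  2
 b  0  1  2  2  2  2  3  3  3  3  3
 a  0  1  2  2  2  2  3  4  4  4  4
 c  0  1  2  2  2  3  3  4  4  4  4
 c  0  1  2  2  2  3  3  4  4  4  4
 a  0  1  2  2  2  3  3  4  5  5  5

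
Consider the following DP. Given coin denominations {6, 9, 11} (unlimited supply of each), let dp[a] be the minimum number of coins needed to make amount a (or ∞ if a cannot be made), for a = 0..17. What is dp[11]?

 a  0  1  2  3  4  5  6  7  8  9 10 11 12 13 14 15 16 17
dp  0  -  -  -  -  -  1  -  -  1  -  1  2  -  -  2  -  2
(- denotes ∞ / unreachable)

1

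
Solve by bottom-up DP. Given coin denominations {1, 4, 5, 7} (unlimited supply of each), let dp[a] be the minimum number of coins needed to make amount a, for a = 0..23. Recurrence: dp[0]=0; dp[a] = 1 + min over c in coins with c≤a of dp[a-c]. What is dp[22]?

 a  0  1  2  3  4  5  6  7  8  9 10 11 12 13 14 15 16 17 18 19 20 21 22 23
dp  0  1  2  3  1  1  2  1  2  2  2  2  2  3  2  3  3  3  3  3  4  3  4  4

4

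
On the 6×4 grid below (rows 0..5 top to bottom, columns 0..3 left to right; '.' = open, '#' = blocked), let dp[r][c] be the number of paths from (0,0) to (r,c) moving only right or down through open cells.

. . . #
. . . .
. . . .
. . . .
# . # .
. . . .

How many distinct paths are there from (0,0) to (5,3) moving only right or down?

23

r\c   0   1   2   3
  0   1   1   1   0
  1   1   2   3   3
  2   1   3   6   9
  3   1   4  10  19
  4   0   4   0  19
  5   0   4   4  23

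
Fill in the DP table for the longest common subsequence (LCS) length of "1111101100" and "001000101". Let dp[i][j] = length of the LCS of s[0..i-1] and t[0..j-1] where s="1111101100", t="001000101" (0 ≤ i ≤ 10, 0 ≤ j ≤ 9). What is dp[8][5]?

   ''  0  0  1  0  0  0  1  0  1
''  0  0  0  0  0  0  0  0  0  0
 1  0  0  0  1  1  1  1  1  1  1
 1  0  0  0  1  1  1  1  2  2  2
 1  0  0  0  1  1  1  1  2  2  3
 1  0  0  0  1  1  1  1  2  2  3
 1  0  0  0  1  1  1  1  2  2  3
 0  0  1  1  1  2  2  2  2  3  3
 1  0  1  1  2  2  2  2  3  3  4
 1  0  1  1  2  2  2  2  3  3  4
 0  0  1  2  2  3  3  3  3  4  4
 0  0  1  2  2  3  4  4  4  4  4

2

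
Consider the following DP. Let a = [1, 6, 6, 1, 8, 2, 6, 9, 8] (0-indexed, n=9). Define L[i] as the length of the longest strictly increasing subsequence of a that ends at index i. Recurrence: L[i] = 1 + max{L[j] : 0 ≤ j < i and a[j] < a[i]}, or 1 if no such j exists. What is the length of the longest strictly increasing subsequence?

   i    0    1    2    3    4    5    6    7    8
a[i]    1    6    6    1    8    2    6    9    8
L[i]    1    2    2    1    3    2    3    4    4

4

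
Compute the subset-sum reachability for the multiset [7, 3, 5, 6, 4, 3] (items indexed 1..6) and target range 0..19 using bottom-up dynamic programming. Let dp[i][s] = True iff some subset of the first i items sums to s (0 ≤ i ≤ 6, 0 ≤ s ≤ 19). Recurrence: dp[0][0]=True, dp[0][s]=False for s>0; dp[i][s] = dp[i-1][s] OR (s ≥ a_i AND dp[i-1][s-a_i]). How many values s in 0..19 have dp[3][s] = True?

i\s   0   1   2   3   4   5   6   7   8   9  10  11  12  13  14  15  16  17  18  19
  0   T   F   F   F   F   F   F   F   F   F   F   F   F   F   F   F   F   F   F   F
  1   T   F   F   F   F   F   F   T   F   F   F   F   F   F   F   F   F   F   F   F
  2   T   F   F   T   F   F   F   T   F   F   T   F   F   F   F   F   F   F   F   F
  3   T   F   F   T   F   T   F   T   T   F   T   F   T   F   F   T   F   F   F   F
  4   T   F   F   T   F   T   T   T   T   T   T   T   T   T   T   T   T   F   T   F
  5   T   F   F   T   T   T   T   T   T   T   T   T   T   T   T   T   T   T   T   T
  6   T   F   F   T   T   T   T   T   T   T   T   T   T   T   T   T   T   T   T   T

8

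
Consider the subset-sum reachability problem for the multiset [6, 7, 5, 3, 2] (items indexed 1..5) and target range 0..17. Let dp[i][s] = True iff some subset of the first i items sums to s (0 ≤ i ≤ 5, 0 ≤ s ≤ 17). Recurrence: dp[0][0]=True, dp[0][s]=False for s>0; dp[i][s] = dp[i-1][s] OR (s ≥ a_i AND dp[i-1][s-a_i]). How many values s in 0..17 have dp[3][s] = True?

i\s   0   1   2   3   4   5   6   7   8   9  10  11  12  13  14  15  16  17
  0   T   F   F   F   F   F   F   F   F   F   F   F   F   F   F   F   F   F
  1   T   F   F   F   F   F   T   F   F   F   F   F   F   F   F   F   F   F
  2   T   F   F   F   F   F   T   T   F   F   F   F   F   T   F   F   F   F
  3   T   F   F   F   F   T   T   T   F   F   F   T   T   T   F   F   F   F
  4   T   F   F   T   F   T   T   T   T   T   T   T   T   T   T   T   T   F
  5   T   F   T   T   F   T   T   T   T   T   T   T   T   T   T   T   T   T

7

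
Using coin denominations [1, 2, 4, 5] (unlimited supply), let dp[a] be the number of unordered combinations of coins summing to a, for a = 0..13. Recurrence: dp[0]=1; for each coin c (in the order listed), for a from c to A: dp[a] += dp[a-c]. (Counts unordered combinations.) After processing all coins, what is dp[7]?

8

after  coin     0     1     2     3     4     5     6     7     8     9    10    11    12    13
          1     1     1     1     1     1     1     1     1     1     1     1     1     1     1
          2     1     1     2     2     3     3     4     4     5     5     6     6     7     7
          4     1     1     2     2     4     4     6     6     9     9    12    12    16    16
          5     1     1     2     2     4     5     7     8    11    13    17    19    24    27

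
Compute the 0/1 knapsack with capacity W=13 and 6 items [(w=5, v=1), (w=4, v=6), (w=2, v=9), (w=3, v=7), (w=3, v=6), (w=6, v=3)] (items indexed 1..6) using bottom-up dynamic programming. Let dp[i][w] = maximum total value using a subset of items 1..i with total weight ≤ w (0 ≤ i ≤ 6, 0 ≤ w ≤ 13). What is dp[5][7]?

16

i\w   0   1   2   3   4   5   6   7   8   9  10  11  12  13
  0   0   0   0   0   0   0   0   0   0   0   0   0   0   0
  1   0   0   0   0   0   1   1   1   1   1   1   1   1   1
  2   0   0   0   0   6   6   6   6   6   7   7   7   7   7
  3   0   0   9   9   9   9  15  15  15  15  15  16  16  16
  4   0   0   9   9   9  16  16  16  16  22  22  22  22  22
  5   0   0   9   9   9  16  16  16  22  22  22  22  28  28
  6   0   0   9   9   9  16  16  16  22  22  22  22  28  28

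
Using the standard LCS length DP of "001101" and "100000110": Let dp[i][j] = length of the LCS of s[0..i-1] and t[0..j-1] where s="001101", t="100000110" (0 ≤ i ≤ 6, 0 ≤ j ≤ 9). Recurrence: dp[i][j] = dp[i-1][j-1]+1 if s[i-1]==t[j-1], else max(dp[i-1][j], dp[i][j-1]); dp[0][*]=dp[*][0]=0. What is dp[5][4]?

3

   ''  1  0  0  0  0  0  1  1  0
''  0  0  0  0  0  0  0  0  0  0
 0  0  0  1  1  1  1  1  1  1  1
 0  0  0  1  2  2  2  2  2  2  2
 1  0  1  1  2  2  2  2  3  3  3
 1  0  1  1  2  2  2  2  3  4  4
 0  0  1  2  2  3  3  3  3  4  5
 1  0  1  2  2  3  3  3  4  4  5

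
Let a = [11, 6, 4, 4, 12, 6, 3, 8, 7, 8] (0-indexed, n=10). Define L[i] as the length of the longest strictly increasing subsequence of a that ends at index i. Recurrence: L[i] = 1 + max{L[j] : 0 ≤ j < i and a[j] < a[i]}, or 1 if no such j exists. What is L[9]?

   i    0    1    2    3    4    5    6    7    8    9
a[i]   11    6    4    4   12    6    3    8    7    8
L[i]    1    1    1    1    2    2    1    3    3    4

4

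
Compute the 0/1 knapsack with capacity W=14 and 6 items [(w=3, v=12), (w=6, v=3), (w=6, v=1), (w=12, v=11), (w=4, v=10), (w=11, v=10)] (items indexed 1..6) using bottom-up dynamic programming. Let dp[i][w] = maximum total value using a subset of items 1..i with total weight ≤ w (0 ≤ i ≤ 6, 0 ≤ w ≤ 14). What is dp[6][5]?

12

i\w   0   1   2   3   4   5   6   7   8   9  10  11  12  13  14
  0   0   0   0   0   0   0   0   0   0   0   0   0   0   0   0
  1   0   0   0  12  12  12  12  12  12  12  12  12  12  12  12
  2   0   0   0  12  12  12  12  12  12  15  15  15  15  15  15
  3   0   0   0  12  12  12  12  12  12  15  15  15  15  15  15
  4   0   0   0  12  12  12  12  12  12  15  15  15  15  15  15
  5   0   0   0  12  12  12  12  22  22  22  22  22  22  25  25
  6   0   0   0  12  12  12  12  22  22  22  22  22  22  25  25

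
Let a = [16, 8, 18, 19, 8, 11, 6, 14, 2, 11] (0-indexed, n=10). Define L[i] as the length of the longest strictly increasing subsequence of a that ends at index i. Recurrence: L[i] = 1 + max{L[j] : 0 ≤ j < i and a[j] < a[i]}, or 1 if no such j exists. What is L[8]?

   i    0    1    2    3    4    5    6    7    8    9
a[i]   16    8   18   19    8   11    6   14    2   11
L[i]    1    1    2    3    1    2    1    3    1    2

1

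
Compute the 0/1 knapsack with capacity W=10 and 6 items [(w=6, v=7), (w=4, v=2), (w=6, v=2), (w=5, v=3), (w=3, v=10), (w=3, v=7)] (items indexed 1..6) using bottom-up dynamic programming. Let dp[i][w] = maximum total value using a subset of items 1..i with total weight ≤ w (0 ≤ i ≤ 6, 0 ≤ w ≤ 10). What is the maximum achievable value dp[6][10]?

19

i\w   0   1   2   3   4   5   6   7   8   9  10
  0   0   0   0   0   0   0   0   0   0   0   0
  1   0   0   0   0   0   0   7   7   7   7   7
  2   0   0   0   0   2   2   7   7   7   7   9
  3   0   0   0   0   2   2   7   7   7   7   9
  4   0   0   0   0   2   3   7   7   7   7   9
  5   0   0   0  10  10  10  10  12  13  17  17
  6   0   0   0  10  10  10  17  17  17  17  19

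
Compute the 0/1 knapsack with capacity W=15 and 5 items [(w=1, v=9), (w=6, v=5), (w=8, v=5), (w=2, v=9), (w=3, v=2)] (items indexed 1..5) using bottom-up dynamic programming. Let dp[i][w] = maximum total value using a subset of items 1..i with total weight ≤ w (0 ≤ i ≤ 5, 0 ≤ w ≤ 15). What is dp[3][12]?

14

i\w   0   1   2   3   4   5   6   7   8   9  10  11  12  13  14  15
  0   0   0   0   0   0   0   0   0   0   0   0   0   0   0   0   0
  1   0   9   9   9   9   9   9   9   9   9   9   9   9   9   9   9
  2   0   9   9   9   9   9   9  14  14  14  14  14  14  14  14  14
  3   0   9   9   9   9   9   9  14  14  14  14  14  14  14  14  19
  4   0   9   9  18  18  18  18  18  18  23  23  23  23  23  23  23
  5   0   9   9  18  18  18  20  20  20  23  23  23  25  25  25  25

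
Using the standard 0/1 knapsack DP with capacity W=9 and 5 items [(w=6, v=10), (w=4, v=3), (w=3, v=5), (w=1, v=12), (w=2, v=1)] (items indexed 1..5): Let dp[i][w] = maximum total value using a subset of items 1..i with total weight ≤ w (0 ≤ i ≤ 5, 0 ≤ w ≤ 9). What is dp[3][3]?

i\w   0   1   2   3   4   5   6   7   8   9
  0   0   0   0   0   0   0   0   0   0   0
  1   0   0   0   0   0   0  10  10  10  10
  2   0   0   0   0   3   3  10  10  10  10
  3   0   0   0   5   5   5  10  10  10  15
  4   0  12  12  12  17  17  17  22  22  22
  5   0  12  12  13  17  17  18  22  22  23

5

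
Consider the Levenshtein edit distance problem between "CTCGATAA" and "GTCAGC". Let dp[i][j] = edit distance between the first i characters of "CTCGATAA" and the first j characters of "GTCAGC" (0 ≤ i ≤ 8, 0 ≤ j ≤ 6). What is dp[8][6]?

   ''  G  T  C  A  G  C
''  0  1  2  3  4  5  6
 C  1  1  2  2  3  4  5
 T  2  2  1  2  3  4  5
 C  3  3  2  1  2  3  4
 G  4  3  3  2  2  2  3
 A  5  4  4  3  2  3  3
 T  6  5  4  4  3  3  4
 A  7  6  5  5  4  4  4
 A  8  7  6  6  5  5  5

5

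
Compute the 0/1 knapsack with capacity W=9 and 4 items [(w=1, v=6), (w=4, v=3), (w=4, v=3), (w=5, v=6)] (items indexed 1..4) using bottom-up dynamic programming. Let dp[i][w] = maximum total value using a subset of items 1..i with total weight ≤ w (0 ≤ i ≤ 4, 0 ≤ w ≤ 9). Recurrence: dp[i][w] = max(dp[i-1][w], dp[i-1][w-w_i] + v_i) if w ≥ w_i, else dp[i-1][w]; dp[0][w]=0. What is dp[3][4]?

6

i\w   0   1   2   3   4   5   6   7   8   9
  0   0   0   0   0   0   0   0   0   0   0
  1   0   6   6   6   6   6   6   6   6   6
  2   0   6   6   6   6   9   9   9   9   9
  3   0   6   6   6   6   9   9   9   9  12
  4   0   6   6   6   6   9  12  12  12  12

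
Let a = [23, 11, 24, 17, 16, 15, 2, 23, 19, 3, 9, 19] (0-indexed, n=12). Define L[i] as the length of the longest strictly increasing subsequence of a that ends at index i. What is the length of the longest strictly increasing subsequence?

4

   i    0    1    2    3    4    5    6    7    8    9   10   11
a[i]   23   11   24   17   16   15    2   23   19    3    9   19
L[i]    1    1    2    2    2    2    1    3    3    2    3    4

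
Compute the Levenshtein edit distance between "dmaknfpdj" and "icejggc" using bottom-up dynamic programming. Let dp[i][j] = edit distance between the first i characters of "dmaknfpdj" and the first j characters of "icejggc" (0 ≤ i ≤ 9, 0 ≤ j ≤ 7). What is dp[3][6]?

   ''  i  c  e  j  g  g  c
''  0  1  2  3  4  5  6  7
 d  1  1  2  3  4  5  6  7
 m  2  2  2  3  4  5  6  7
 a  3  3  3  3  4  5  6  7
 k  4  4  4  4  4  5  6  7
 n  5  5  5  5  5  5  6  7
 f  6  6  6  6  6  6  6  7
 p  7  7  7  7  7  7  7  7
 d  8  8  8  8  8  8  8  8
 j  9  9  9  9  8  9  9  9

6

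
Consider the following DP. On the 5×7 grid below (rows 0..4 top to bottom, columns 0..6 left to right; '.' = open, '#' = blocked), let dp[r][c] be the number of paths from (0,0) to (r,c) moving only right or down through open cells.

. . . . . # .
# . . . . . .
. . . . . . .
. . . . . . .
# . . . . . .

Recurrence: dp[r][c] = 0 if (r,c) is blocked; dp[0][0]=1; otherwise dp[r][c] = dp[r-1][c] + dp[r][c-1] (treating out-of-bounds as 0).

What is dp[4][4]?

r\c   0   1   2   3   4   5   6
  0   1   1   1   1   1   0   0
  1   0   1   2   3   4   4   4
  2   0   1   3   6  10  14  18
  3   0   1   4  10  20  34  52
  4   0   1   5  15  35  69 121

35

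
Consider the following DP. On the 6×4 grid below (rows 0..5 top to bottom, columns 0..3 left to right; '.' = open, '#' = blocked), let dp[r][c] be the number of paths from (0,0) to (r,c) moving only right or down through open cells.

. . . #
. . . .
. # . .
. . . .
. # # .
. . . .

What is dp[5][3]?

r\c   0   1   2   3
  0   1   1   1   0
  1   1   2   3   3
  2   1   0   3   6
  3   1   1   4  10
  4   1   0   0  10
  5   1   1   1  11

11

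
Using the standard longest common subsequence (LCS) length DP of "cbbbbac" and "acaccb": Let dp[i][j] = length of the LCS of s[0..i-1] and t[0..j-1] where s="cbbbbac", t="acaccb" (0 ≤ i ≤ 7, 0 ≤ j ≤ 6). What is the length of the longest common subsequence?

   ''  a  c  a  c  c  b
''  0  0  0  0  0  0  0
 c  0  0  1  1  1  1  1
 b  0  0  1  1  1  1  2
 b  0  0  1  1  1  1  2
 b  0  0  1  1  1  1  2
 b  0  0  1  1  1  1  2
 a  0  1  1  2  2  2  2
 c  0  1  2  2  3  3  3

3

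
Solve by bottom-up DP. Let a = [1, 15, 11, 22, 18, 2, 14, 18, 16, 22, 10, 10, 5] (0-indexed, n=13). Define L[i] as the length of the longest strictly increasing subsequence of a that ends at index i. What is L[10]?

   i    0    1    2    3    4    5    6    7    8    9   10   11   12
a[i]    1   15   11   22   18    2   14   18   16   22   10   10    5
L[i]    1    2    2    3    3    2    3    4    4    5    3    3    3

3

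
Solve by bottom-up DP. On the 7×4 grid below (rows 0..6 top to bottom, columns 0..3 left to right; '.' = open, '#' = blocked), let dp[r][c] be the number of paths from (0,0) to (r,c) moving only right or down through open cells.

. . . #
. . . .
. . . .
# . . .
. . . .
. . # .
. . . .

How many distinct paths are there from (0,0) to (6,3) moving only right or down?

33

r\c   0   1   2   3
  0   1   1   1   0
  1   1   2   3   3
  2   1   3   6   9
  3   0   3   9  18
  4   0   3  12  30
  5   0   3   0  30
  6   0   3   3  33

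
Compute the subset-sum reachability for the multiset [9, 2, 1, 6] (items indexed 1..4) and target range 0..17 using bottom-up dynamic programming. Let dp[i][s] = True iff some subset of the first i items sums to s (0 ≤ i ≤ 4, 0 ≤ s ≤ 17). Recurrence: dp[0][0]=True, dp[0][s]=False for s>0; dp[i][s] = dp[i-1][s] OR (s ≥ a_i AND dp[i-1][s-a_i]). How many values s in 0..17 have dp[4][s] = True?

14

i\s   0   1   2   3   4   5   6   7   8   9  10  11  12  13  14  15  16  17
  0   T   F   F   F   F   F   F   F   F   F   F   F   F   F   F   F   F   F
  1   T   F   F   F   F   F   F   F   F   T   F   F   F   F   F   F   F   F
  2   T   F   T   F   F   F   F   F   F   T   F   T   F   F   F   F   F   F
  3   T   T   T   T   F   F   F   F   F   T   T   T   T   F   F   F   F   F
  4   T   T   T   T   F   F   T   T   T   T   T   T   T   F   F   T   T   T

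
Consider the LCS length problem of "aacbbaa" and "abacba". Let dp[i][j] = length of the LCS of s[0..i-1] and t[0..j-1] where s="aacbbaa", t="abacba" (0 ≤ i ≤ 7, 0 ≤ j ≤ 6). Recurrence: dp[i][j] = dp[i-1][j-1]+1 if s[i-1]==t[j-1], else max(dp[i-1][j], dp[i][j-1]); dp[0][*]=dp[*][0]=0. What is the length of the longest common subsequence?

   ''  a  b  a  c  b  a
''  0  0  0  0  0  0  0
 a  0  1  1  1  1  1  1
 a  0  1  1  2  2  2  2
 c  0  1  1  2  3  3  3
 b  0  1  2  2  3  4  4
 b  0  1  2  2  3  4  4
 a  0  1  2  3  3  4  5
 a  0  1  2  3  3  4  5

5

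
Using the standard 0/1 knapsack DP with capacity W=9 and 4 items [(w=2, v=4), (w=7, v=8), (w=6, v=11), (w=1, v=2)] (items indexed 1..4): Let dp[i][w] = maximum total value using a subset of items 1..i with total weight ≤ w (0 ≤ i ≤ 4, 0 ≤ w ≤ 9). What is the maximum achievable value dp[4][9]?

17

i\w   0   1   2   3   4   5   6   7   8   9
  0   0   0   0   0   0   0   0   0   0   0
  1   0   0   4   4   4   4   4   4   4   4
  2   0   0   4   4   4   4   4   8   8  12
  3   0   0   4   4   4   4  11  11  15  15
  4   0   2   4   6   6   6  11  13  15  17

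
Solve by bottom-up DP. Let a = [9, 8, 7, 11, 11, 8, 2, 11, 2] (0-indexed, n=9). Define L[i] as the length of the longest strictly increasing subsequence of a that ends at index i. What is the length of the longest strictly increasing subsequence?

3

   i    0    1    2    3    4    5    6    7    8
a[i]    9    8    7   11   11    8    2   11    2
L[i]    1    1    1    2    2    2    1    3    1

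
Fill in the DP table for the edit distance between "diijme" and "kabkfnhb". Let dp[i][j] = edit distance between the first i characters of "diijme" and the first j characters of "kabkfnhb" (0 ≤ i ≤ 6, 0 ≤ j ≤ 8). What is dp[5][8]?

   ''  k  a  b  k  f  n  h  b
''  0  1  2  3  4  5  6  7  8
 d  1  1  2  3  4  5  6  7  8
 i  2  2  2  3  4  5  6  7  8
 i  3  3  3  3  4  5  6  7  8
 j  4  4  4  4  4  5  6  7  8
 m  5  5  5  5  5  5  6  7  8
 e  6  6  6  6  6  6  6  7  8

8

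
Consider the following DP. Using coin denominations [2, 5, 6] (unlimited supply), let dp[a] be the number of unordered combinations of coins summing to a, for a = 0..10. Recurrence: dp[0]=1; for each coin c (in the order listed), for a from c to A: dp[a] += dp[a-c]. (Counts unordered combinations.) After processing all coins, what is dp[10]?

after  coin     0     1     2     3     4     5     6     7     8     9    10
          2     1     0     1     0     1     0     1     0     1     0     1
          5     1     0     1     0     1     1     1     1     1     1     2
          6     1     0     1     0     1     1     2     1     2     1     3

3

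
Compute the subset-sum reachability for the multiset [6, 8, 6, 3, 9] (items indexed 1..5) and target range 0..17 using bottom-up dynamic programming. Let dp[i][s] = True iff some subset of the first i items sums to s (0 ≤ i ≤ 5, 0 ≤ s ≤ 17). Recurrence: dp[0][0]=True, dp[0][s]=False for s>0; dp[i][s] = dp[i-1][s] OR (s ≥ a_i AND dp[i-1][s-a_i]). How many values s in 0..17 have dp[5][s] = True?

10

i\s   0   1   2   3   4   5   6   7   8   9  10  11  12  13  14  15  16  17
  0   T   F   F   F   F   F   F   F   F   F   F   F   F   F   F   F   F   F
  1   T   F   F   F   F   F   T   F   F   F   F   F   F   F   F   F   F   F
  2   T   F   F   F   F   F   T   F   T   F   F   F   F   F   T   F   F   F
  3   T   F   F   F   F   F   T   F   T   F   F   F   T   F   T   F   F   F
  4   T   F   F   T   F   F   T   F   T   T   F   T   T   F   T   T   F   T
  5   T   F   F   T   F   F   T   F   T   T   F   T   T   F   T   T   F   T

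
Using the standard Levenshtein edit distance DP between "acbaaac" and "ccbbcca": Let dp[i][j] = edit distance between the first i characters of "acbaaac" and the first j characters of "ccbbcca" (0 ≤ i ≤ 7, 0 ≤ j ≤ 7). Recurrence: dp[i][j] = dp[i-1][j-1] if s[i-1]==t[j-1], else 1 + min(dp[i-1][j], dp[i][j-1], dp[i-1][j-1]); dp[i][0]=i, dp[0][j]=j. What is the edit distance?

   ''  c  c  b  b  c  c  a
''  0  1  2  3  4  5  6  7
 a  1  1  2  3  4  5  6  6
 c  2  1  1  2  3  4  5  6
 b  3  2  2  1  2  3  4  5
 a  4  3  3  2  2  3  4  4
 a  5  4  4  3  3  3  4  4
 a  6  5  5  4  4  4  4  4
 c  7  6  5  5  5  4  4  5

5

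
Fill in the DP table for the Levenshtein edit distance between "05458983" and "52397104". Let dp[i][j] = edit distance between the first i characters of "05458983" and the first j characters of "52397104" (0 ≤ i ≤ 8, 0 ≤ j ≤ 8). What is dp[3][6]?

   ''  5  2  3  9  7  1  0  4
''  0  1  2  3  4  5  6  7  8
 0  1  1  2  3  4  5  6  6  7
 5  2  1  2  3  4  5  6  7  7
 4  3  2  2  3  4  5  6  7  7
 5  4  3  3  3  4  5  6  7  8
 8  5  4  4  4  4  5  6  7  8
 9  6  5  5  5  4  5  6  7  8
 8  7  6  6  6  5  5  6  7  8
 3  8  7  7  6  6  6  6  7  8

6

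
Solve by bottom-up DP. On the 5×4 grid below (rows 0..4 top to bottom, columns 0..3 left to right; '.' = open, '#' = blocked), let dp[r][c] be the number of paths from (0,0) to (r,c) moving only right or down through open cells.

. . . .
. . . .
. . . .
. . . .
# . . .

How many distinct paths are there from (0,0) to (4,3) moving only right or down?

r\c   0   1   2   3
  0   1   1   1   1
  1   1   2   3   4
  2   1   3   6  10
  3   1   4  10  20
  4   0   4  14  34

34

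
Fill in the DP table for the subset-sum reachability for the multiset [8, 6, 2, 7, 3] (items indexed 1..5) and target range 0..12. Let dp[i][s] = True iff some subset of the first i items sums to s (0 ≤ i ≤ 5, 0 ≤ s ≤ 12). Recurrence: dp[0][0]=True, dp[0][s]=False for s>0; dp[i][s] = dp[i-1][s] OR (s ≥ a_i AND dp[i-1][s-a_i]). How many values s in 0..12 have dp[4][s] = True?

i\s   0   1   2   3   4   5   6   7   8   9  10  11  12
  0   T   F   F   F   F   F   F   F   F   F   F   F   F
  1   T   F   F   F   F   F   F   F   T   F   F   F   F
  2   T   F   F   F   F   F   T   F   T   F   F   F   F
  3   T   F   T   F   F   F   T   F   T   F   T   F   F
  4   T   F   T   F   F   F   T   T   T   T   T   F   F
  5   T   F   T   T   F   T   T   T   T   T   T   T   T

7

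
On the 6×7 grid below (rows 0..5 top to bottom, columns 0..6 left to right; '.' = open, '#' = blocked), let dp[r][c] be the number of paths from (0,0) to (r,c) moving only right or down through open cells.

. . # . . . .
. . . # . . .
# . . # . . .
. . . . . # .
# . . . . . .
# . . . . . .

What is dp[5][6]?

84

r\c   0   1   2   3   4   5   6
  0   1   1   0   0   0   0   0
  1   1   2   2   0   0   0   0
  2   0   2   4   0   0   0   0
  3   0   2   6   6   6   0   0
  4   0   2   8  14  20  20  20
  5   0   2  10  24  44  64  84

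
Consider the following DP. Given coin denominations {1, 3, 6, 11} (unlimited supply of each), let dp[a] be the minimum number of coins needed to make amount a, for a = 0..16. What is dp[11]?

 a  0  1  2  3  4  5  6  7  8  9 10 11 12 13 14 15 16
dp  0  1  2  1  2  3  1  2  3  2  3  1  2  3  2  3  4

1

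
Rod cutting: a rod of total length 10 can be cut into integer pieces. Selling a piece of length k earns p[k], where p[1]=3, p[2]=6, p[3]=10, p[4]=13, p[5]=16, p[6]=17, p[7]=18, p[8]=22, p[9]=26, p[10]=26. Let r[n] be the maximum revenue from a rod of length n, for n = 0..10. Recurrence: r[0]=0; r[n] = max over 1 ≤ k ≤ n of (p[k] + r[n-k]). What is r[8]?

26

   n    0    1    2    3    4    5    6    7    8    9   10
r[n]    0    3    6   10   13   16   20   23   26   30   33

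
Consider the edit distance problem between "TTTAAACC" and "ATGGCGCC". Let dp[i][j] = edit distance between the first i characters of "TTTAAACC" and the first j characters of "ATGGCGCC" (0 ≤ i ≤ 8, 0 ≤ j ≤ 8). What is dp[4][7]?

6

   ''  A  T  G  G  C  G  C  C
''  0  1  2  3  4  5  6  7  8
 T  1  1  1  2  3  4  5  6  7
 T  2  2  1  2  3  4  5  6  7
 T  3  3  2  2  3  4  5  6  7
 A  4  3  3  3  3  4  5  6  7
 A  5  4  4  4  4  4  5  6  7
 A  6  5  5  5  5  5  5  6  7
 C  7  6  6  6  6  5  6  5  6
 C  8  7  7  7  7  6  6  6  5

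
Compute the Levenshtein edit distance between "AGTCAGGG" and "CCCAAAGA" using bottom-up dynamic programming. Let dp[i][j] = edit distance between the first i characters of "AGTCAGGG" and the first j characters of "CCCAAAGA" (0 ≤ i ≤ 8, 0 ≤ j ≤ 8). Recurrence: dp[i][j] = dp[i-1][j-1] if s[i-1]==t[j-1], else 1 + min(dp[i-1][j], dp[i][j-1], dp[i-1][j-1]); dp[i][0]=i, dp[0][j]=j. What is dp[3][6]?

   ''  C  C  C  A  A  A  G  A
''  0  1  2  3  4  5  6  7  8
 A  1  1  2  3  3  4  5  6  7
 G  2  2  2  3  4  4  5  5  6
 T  3  3  3  3  4  5  5  6  6
 C  4  3  3  3  4  5  6  6  7
 A  5  4  4  4  3  4  5  6  6
 G  6  5  5  5  4  4  5  5  6
 G  7  6  6  6  5  5  5  5  6
 G  8  7  7  7  6  6  6  5  6

5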